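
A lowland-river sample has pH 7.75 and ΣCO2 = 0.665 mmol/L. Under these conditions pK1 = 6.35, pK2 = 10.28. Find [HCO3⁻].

α₁ = 1 / (1 + [H⁺]/K1 + K2/[H⁺]) = 1 / (1 + 10^-1.40 + 10^-2.53)
   = 1 / (1 + 0.039811 + 0.0029512) = 1/1.0428 = 0.9590
[HCO3⁻] = α₁ × DIC = 0.9590 × 0.665 = 0.638 mmol/L

[HCO3⁻] = 0.638 mmol/L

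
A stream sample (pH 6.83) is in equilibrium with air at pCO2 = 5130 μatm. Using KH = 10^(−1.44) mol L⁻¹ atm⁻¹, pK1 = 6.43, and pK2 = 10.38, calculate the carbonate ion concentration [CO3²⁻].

[CO2*] = KH · pCO2 = 10^(−1.44) × 5130×10^-6 = 1.863×10^-4 mol/L
α₀ = 1/(1 + K1/[H⁺] + K1K2/[H⁺]²) = 1/(1 + 10^+0.40 + 10^-3.15) = 0.2847
DIC = [CO2*]/α₀ = 1.863×10^-4 / 0.2847 = 0.6543 mmol/L
[CO3²⁻] = α₂·DIC; α₂ = 0.0002015, so [CO3²⁻] = 0.0002015 × 0.6543 = 0.000132 mmol/L = 0.132 μmol/L

[CO3²⁻] = 0.132 μmol/L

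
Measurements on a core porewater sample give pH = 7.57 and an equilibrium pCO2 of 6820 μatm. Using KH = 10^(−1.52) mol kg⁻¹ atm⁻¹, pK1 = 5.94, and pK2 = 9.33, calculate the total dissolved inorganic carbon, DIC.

DIC = 9.14 mmol/kg

[CO2*] = KH · pCO2 = 10^(−1.52) × 6820×10^-6 = 2.060×10^-4 mol/kg
α₀ = 1/(1 + K1/[H⁺] + K1K2/[H⁺]²) = 1/(1 + 10^+1.63 + 10^-0.13) = 0.02252
DIC = [CO2*]/α₀ = 2.060×10^-4 / 0.02252 = 9.14 mmol/kg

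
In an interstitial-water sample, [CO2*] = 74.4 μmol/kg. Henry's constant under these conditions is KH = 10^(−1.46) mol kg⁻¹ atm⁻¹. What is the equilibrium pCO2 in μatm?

KH = 10^(−1.46) = 3.467×10^-2 mol kg⁻¹ atm⁻¹
pCO2 = [CO2*]/KH = 74.4×10^-6 / 3.467×10^-2 = 2.15×10^-3 atm = 2150 μatm

pCO2 = 2150 μatm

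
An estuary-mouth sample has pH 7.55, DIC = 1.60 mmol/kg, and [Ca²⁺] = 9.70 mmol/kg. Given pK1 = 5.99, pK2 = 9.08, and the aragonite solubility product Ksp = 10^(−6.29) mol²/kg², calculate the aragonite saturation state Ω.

Ω = 0.845

α₂ = 1 / (1 + [H⁺]/K2 + [H⁺]²/(K1K2)) = 1 / (1 + 10^+1.53 + 10^-0.03)
   = 1 / (1 + 33.884 + 0.93325) = 1/35.818 = 0.02792
[CO3²⁻] = α₂ × DIC = 0.02792 × 1.60 = 0.04467 mmol/kg
Ksp = 10^(−6.29) = 5.129×10^-7
Ω = [Ca²⁺][CO3²⁻]/Ksp = (9.70×10^-3)(4.467×10^-5) / 5.129×10^-7 = 0.845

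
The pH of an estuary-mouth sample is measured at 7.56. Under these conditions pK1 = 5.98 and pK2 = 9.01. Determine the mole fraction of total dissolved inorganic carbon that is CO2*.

α₀ = 1 / (1 + K1/[H⁺] + K1K2/[H⁺]²) = 1 / (1 + 10^+1.58 + 10^+0.13)
   = 1 / (1 + 38.019 + 1.3490) = 1/40.368 = 0.02477

α₀ = 0.0248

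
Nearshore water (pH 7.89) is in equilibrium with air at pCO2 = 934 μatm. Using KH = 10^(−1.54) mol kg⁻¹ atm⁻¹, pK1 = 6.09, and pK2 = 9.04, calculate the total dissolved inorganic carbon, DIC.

DIC = 1.85 mmol/kg

[CO2*] = KH · pCO2 = 10^(−1.54) × 934×10^-6 = 2.694×10^-5 mol/kg
α₀ = 1/(1 + K1/[H⁺] + K1K2/[H⁺]²) = 1/(1 + 10^+1.80 + 10^+0.65) = 0.01459
DIC = [CO2*]/α₀ = 2.694×10^-5 / 0.01459 = 1.85 mmol/kg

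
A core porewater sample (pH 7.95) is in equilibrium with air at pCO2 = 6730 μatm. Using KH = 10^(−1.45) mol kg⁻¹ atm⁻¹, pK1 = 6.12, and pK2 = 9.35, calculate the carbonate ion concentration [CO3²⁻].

[CO3²⁻] = 0.643 mmol/kg

[CO2*] = KH · pCO2 = 10^(−1.45) × 6730×10^-6 = 2.388×10^-4 mol/kg
α₀ = 1/(1 + K1/[H⁺] + K1K2/[H⁺]²) = 1/(1 + 10^+1.83 + 10^+0.43) = 0.01403
DIC = [CO2*]/α₀ = 2.388×10^-4 / 0.01403 = 17.03 mmol/kg
[CO3²⁻] = α₂·DIC; α₂ = 0.03775, so [CO3²⁻] = 0.03775 × 17.03 = 0.643 mmol/kg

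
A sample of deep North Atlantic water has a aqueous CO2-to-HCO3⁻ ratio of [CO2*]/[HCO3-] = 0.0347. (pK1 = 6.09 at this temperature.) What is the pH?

From K1 = [H⁺][HCO3-]/[CO2*]:  pH = pK1 − log₁₀([CO2*]/[HCO3-])
log₁₀(0.0347) = -1.460
pH = 6.09 − (-1.460) = 7.55

pH = 7.55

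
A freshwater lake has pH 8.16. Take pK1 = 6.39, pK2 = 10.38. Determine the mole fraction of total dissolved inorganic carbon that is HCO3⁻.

α₁ = 1 / (1 + [H⁺]/K1 + K2/[H⁺]) = 1 / (1 + 10^-1.77 + 10^-2.22)
   = 1 / (1 + 0.016982 + 0.0060256) = 1/1.0230 = 0.9775

α₁ = 0.978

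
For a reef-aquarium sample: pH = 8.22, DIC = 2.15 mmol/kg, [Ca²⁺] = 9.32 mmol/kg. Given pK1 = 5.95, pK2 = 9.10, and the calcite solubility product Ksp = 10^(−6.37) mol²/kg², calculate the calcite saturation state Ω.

Ω = 5.45

α₂ = 1 / (1 + [H⁺]/K2 + [H⁺]²/(K1K2)) = 1 / (1 + 10^+0.88 + 10^-1.39)
   = 1 / (1 + 7.5858 + 0.040738) = 1/8.6265 = 0.1159
[CO3²⁻] = α₂ × DIC = 0.1159 × 2.15 = 0.2492 mmol/kg
Ksp = 10^(−6.37) = 4.266×10^-7
Ω = [Ca²⁺][CO3²⁻]/Ksp = (9.32×10^-3)(2.492×10^-4) / 4.266×10^-7 = 5.45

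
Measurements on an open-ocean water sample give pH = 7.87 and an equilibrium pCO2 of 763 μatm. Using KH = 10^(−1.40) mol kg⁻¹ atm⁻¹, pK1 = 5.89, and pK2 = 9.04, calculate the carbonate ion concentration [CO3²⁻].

[CO2*] = KH · pCO2 = 10^(−1.40) × 763×10^-6 = 3.038×10^-5 mol/kg
α₀ = 1/(1 + K1/[H⁺] + K1K2/[H⁺]²) = 1/(1 + 10^+1.98 + 10^+0.81) = 0.009713
DIC = [CO2*]/α₀ = 3.038×10^-5 / 0.009713 = 3.127 mmol/kg
[CO3²⁻] = α₂·DIC; α₂ = 0.06271, so [CO3²⁻] = 0.06271 × 3.127 = 0.196 mmol/kg

[CO3²⁻] = 0.196 mmol/kg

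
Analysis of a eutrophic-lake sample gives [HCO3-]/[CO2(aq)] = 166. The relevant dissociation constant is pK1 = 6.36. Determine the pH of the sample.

pH = 8.58

From K1 = [H⁺][HCO3-]/[CO2(aq)]:  pH = pK1 + log₁₀([HCO3-]/[CO2(aq)])
log₁₀(166) = +2.220
pH = 6.36 + (+2.220) = 8.58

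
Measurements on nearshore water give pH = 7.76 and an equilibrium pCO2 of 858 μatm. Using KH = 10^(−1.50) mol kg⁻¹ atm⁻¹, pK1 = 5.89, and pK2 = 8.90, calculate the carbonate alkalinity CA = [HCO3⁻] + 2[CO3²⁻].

[CO2*] = KH · pCO2 = 10^(−1.50) × 858×10^-6 = 2.713×10^-5 mol/kg
α₀ = 1/(1 + K1/[H⁺] + K1K2/[H⁺]²) = 1/(1 + 10^+1.87 + 10^+0.73) = 0.01242
DIC = [CO2*]/α₀ = 2.713×10^-5 / 0.01242 = 2.184 mmol/kg
CA = (α₁ + 2α₂)·DIC = (0.9209 + 2×0.06671) × 2.184 = 2.30 mmol/kg

CA = 2.30 mmol/kg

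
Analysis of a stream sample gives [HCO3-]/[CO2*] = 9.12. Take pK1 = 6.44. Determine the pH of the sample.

pH = 7.40

From K1 = [H⁺][HCO3-]/[CO2*]:  pH = pK1 + log₁₀([HCO3-]/[CO2*])
log₁₀(9.12) = +0.960
pH = 6.44 + (+0.960) = 7.40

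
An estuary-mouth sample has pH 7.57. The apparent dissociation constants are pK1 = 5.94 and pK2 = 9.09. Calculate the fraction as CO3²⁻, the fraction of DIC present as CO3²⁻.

α₂ = 1 / (1 + [H⁺]/K2 + [H⁺]²/(K1K2)) = 1 / (1 + 10^+1.52 + 10^-0.11)
   = 1 / (1 + 33.113 + 0.77625) = 1/34.889 = 0.02866

α₂ = 0.0287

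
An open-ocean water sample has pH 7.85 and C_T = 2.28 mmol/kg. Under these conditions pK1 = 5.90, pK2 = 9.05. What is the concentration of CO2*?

[CO2*] = 0.0238 mmol/kg

α₀ = 1 / (1 + K1/[H⁺] + K1K2/[H⁺]²) = 1 / (1 + 10^+1.95 + 10^+0.75)
   = 1 / (1 + 89.125 + 5.6234) = 1/95.749 = 0.01044
[CO2*] = α₀ × DIC = 0.01044 × 2.28 = 0.0238 mmol/kg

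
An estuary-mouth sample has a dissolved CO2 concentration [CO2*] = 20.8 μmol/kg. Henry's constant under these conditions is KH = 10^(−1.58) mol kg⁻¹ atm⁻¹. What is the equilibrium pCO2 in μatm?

KH = 10^(−1.58) = 2.630×10^-2 mol kg⁻¹ atm⁻¹
pCO2 = [CO2*]/KH = 20.8×10^-6 / 2.630×10^-2 = 7.91×10^-4 atm = 791 μatm

pCO2 = 791 μatm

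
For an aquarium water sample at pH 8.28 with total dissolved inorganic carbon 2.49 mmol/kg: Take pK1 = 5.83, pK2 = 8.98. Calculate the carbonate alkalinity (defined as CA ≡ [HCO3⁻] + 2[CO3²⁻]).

CA = 2.90 mmol/kg

CA = [HCO3⁻] + 2[CO3²⁻] = (α₁ + 2α₂)·DIC
At pH 8.28: [H⁺]/K1 = 10^-2.45 = 0.0035481, K2/[H⁺] = 10^-0.70 = 0.19953
α₁ = 1/(1 + 0.0035481 + 0.19953) = 1/1.2031 = 0.8312; α₂ = α₁·K2/[H⁺] = 0.1658
α₁ + 2α₂ = 1.1629
CA = 1.1629 × 2.49 = 2.90 mmol/kg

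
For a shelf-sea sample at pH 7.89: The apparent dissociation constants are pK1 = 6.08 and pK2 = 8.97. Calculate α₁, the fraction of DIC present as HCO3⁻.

α₁ = 1 / (1 + [H⁺]/K1 + K2/[H⁺]) = 1 / (1 + 10^-1.81 + 10^-1.08)
   = 1 / (1 + 0.015488 + 0.083176) = 1/1.0987 = 0.9102

α₁ = 0.910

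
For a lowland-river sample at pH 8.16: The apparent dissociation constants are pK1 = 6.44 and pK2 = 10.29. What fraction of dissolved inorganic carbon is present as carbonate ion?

α₂ = 0.00722

α₂ = 1 / (1 + [H⁺]/K2 + [H⁺]²/(K1K2)) = 1 / (1 + 10^+2.13 + 10^+0.41)
   = 1 / (1 + 134.90 + 2.5704) = 1/138.47 = 0.007222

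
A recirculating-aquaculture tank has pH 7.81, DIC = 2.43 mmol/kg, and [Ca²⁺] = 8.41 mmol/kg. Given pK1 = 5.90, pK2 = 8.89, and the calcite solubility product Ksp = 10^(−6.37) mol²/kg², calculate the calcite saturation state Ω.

α₂ = 1 / (1 + [H⁺]/K2 + [H⁺]²/(K1K2)) = 1 / (1 + 10^+1.08 + 10^-0.83)
   = 1 / (1 + 12.023 + 0.14791) = 1/13.171 = 0.07593
[CO3²⁻] = α₂ × DIC = 0.07593 × 2.43 = 0.1845 mmol/kg
Ksp = 10^(−6.37) = 4.266×10^-7
Ω = [Ca²⁺][CO3²⁻]/Ksp = (8.41×10^-3)(1.845×10^-4) / 4.266×10^-7 = 3.64

Ω = 3.64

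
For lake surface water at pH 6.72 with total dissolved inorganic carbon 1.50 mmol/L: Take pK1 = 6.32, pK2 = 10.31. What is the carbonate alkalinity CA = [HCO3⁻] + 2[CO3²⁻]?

CA = 1.07 mmol/L

CA = [HCO3⁻] + 2[CO3²⁻] = (α₁ + 2α₂)·DIC
At pH 6.72: [H⁺]/K1 = 10^-0.40 = 0.39811, K2/[H⁺] = 10^-3.59 = 0.00025704
α₁ = 1/(1 + 0.39811 + 0.00025704) = 1/1.3984 = 0.7151; α₂ = α₁·K2/[H⁺] = 0.0001838
α₁ + 2α₂ = 0.7155
CA = 0.7155 × 1.50 = 1.07 mmol/L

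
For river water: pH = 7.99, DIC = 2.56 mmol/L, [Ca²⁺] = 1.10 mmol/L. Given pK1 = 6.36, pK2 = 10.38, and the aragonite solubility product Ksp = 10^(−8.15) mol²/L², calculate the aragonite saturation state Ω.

α₂ = 1 / (1 + [H⁺]/K2 + [H⁺]²/(K1K2)) = 1 / (1 + 10^+2.39 + 10^+0.76)
   = 1 / (1 + 245.47 + 5.7544) = 1/252.23 = 0.003965
[CO3²⁻] = α₂ × DIC = 0.003965 × 2.56 = 0.01015 mmol/L = 10.15 μmol/L
Ksp = 10^(−8.15) = 7.079×10^-9
Ω = [Ca²⁺][CO3²⁻]/Ksp = (1.10×10^-3)(1.015×10^-5) / 7.079×10^-9 = 1.58

Ω = 1.58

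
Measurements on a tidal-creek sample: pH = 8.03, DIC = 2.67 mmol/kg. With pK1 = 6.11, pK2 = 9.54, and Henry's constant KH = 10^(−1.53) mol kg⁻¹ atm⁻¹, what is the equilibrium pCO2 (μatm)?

pCO2 = 1040 μatm

α₀ = 1 / (1 + K1/[H⁺] + K1K2/[H⁺]²) = 1 / (1 + 10^+1.92 + 10^+0.41)
   = 1 / (1 + 83.176 + 2.5704) = 1/86.747 = 0.01153
[CO2*] = α₀ × DIC = 0.01153 × 2.67 = 0.03078 mmol/kg
pCO2 = [CO2*]/KH = 3.078×10^-5 / 2.951×10^-2 = 1040 μatm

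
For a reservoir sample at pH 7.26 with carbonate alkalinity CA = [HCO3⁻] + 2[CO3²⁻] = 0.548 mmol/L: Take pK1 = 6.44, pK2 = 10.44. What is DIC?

CA = [HCO3⁻] + 2[CO3²⁻] = (α₁ + 2α₂)·DIC
At pH 7.26: [H⁺]/K1 = 10^-0.82 = 0.15136, K2/[H⁺] = 10^-3.18 = 0.00066069
α₁ = 1/(1 + 0.15136 + 0.00066069) = 1/1.1520 = 0.8680; α₂ = α₁·K2/[H⁺] = 0.0005735
α₁ + 2α₂ = 0.8692
DIC = CA / (α₁ + 2α₂) = 0.548 / 0.8692 = 0.630 mmol/L

DIC = 0.630 mmol/L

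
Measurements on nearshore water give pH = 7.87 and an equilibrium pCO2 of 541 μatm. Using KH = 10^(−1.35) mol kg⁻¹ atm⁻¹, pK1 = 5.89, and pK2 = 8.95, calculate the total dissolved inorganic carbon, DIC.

[CO2*] = KH · pCO2 = 10^(−1.35) × 541×10^-6 = 2.417×10^-5 mol/kg
α₀ = 1/(1 + K1/[H⁺] + K1K2/[H⁺]²) = 1/(1 + 10^+1.98 + 10^+0.90) = 0.009575
DIC = [CO2*]/α₀ = 2.417×10^-5 / 0.009575 = 2.52 mmol/kg

DIC = 2.52 mmol/kg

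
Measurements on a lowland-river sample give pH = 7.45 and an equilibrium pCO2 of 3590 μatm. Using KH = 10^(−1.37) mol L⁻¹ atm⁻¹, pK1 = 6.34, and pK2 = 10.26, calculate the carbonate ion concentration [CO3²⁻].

[CO3²⁻] = 3.06 μmol/L

[CO2*] = KH · pCO2 = 10^(−1.37) × 3590×10^-6 = 1.531×10^-4 mol/L
α₀ = 1/(1 + K1/[H⁺] + K1K2/[H⁺]²) = 1/(1 + 10^+1.11 + 10^-1.70) = 0.07193
DIC = [CO2*]/α₀ = 1.531×10^-4 / 0.07193 = 2.129 mmol/L
[CO3²⁻] = α₂·DIC; α₂ = 0.001435, so [CO3²⁻] = 0.001435 × 2.129 = 0.00306 mmol/L = 3.06 μmol/L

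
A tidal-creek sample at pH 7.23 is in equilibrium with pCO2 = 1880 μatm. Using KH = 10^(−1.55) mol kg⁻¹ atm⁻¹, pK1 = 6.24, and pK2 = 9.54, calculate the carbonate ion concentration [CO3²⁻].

[CO2*] = KH · pCO2 = 10^(−1.55) × 1880×10^-6 = 5.299×10^-5 mol/kg
α₀ = 1/(1 + K1/[H⁺] + K1K2/[H⁺]²) = 1/(1 + 10^+0.99 + 10^-1.32) = 0.09242
DIC = [CO2*]/α₀ = 5.299×10^-5 / 0.09242 = 0.5733 mmol/kg
[CO3²⁻] = α₂·DIC; α₂ = 0.004423, so [CO3²⁻] = 0.004423 × 0.5733 = 0.00254 mmol/kg = 2.54 μmol/kg

[CO3²⁻] = 2.54 μmol/kg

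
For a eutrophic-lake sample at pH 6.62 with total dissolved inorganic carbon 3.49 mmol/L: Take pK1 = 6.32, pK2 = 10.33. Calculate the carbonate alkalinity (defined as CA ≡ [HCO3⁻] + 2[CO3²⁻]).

CA = 2.33 mmol/L

CA = [HCO3⁻] + 2[CO3²⁻] = (α₁ + 2α₂)·DIC
At pH 6.62: [H⁺]/K1 = 10^-0.30 = 0.50119, K2/[H⁺] = 10^-3.71 = 0.00019498
α₁ = 1/(1 + 0.50119 + 0.00019498) = 1/1.5014 = 0.6661; α₂ = α₁·K2/[H⁺] = 0.0001299
α₁ + 2α₂ = 0.6663
CA = 0.6663 × 3.49 = 2.33 mmol/L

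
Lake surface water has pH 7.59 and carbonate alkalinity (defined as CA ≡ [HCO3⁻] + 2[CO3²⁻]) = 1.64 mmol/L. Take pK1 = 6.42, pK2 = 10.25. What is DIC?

DIC = 1.75 mmol/L

CA = [HCO3⁻] + 2[CO3²⁻] = (α₁ + 2α₂)·DIC
At pH 7.59: [H⁺]/K1 = 10^-1.17 = 0.067608, K2/[H⁺] = 10^-2.66 = 0.0021878
α₁ = 1/(1 + 0.067608 + 0.0021878) = 1/1.0698 = 0.9348; α₂ = α₁·K2/[H⁺] = 0.002045
α₁ + 2α₂ = 0.9388
DIC = CA / (α₁ + 2α₂) = 1.64 / 0.9388 = 1.75 mmol/L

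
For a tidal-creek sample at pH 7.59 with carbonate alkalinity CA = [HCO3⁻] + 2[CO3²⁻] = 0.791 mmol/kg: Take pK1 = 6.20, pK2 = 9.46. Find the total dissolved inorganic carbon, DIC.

DIC = 0.812 mmol/kg

CA = [HCO3⁻] + 2[CO3²⁻] = (α₁ + 2α₂)·DIC
At pH 7.59: [H⁺]/K1 = 10^-1.39 = 0.040738, K2/[H⁺] = 10^-1.87 = 0.013490
α₁ = 1/(1 + 0.040738 + 0.013490) = 1/1.0542 = 0.9486; α₂ = α₁·K2/[H⁺] = 0.01280
α₁ + 2α₂ = 0.9742
DIC = CA / (α₁ + 2α₂) = 0.791 / 0.9742 = 0.812 mmol/kg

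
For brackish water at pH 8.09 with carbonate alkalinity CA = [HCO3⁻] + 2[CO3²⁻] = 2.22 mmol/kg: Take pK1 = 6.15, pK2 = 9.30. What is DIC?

DIC = 2.12 mmol/kg

CA = [HCO3⁻] + 2[CO3²⁻] = (α₁ + 2α₂)·DIC
At pH 8.09: [H⁺]/K1 = 10^-1.94 = 0.011482, K2/[H⁺] = 10^-1.21 = 0.061660
α₁ = 1/(1 + 0.011482 + 0.061660) = 1/1.0731 = 0.9318; α₂ = α₁·K2/[H⁺] = 0.05746
α₁ + 2α₂ = 1.0468
DIC = CA / (α₁ + 2α₂) = 2.22 / 1.0468 = 2.12 mmol/kg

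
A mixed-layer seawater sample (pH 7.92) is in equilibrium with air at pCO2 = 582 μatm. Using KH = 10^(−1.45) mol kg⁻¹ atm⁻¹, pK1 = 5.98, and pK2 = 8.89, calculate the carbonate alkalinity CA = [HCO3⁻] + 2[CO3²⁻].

CA = 2.18 mmol/kg

[CO2*] = KH · pCO2 = 10^(−1.45) × 582×10^-6 = 2.065×10^-5 mol/kg
α₀ = 1/(1 + K1/[H⁺] + K1K2/[H⁺]²) = 1/(1 + 10^+1.94 + 10^+0.97) = 0.01026
DIC = [CO2*]/α₀ = 2.065×10^-5 / 0.01026 = 2.012 mmol/kg
CA = (α₁ + 2α₂)·DIC = (0.8939 + 2×0.09579) × 2.012 = 2.18 mmol/kg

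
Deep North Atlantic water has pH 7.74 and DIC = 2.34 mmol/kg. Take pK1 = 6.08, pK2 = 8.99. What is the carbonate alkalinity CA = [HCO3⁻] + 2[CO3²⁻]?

CA = [HCO3⁻] + 2[CO3²⁻] = (α₁ + 2α₂)·DIC
At pH 7.74: [H⁺]/K1 = 10^-1.66 = 0.021878, K2/[H⁺] = 10^-1.25 = 0.056234
α₁ = 1/(1 + 0.021878 + 0.056234) = 1/1.0781 = 0.9275; α₂ = α₁·K2/[H⁺] = 0.05216
α₁ + 2α₂ = 1.0319
CA = 1.0319 × 2.34 = 2.41 mmol/kg

CA = 2.41 mmol/kg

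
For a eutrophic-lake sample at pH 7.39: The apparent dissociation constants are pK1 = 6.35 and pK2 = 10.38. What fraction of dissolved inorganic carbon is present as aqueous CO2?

α₀ = 0.0835

α₀ = 1 / (1 + K1/[H⁺] + K1K2/[H⁺]²) = 1 / (1 + 10^+1.04 + 10^-1.95)
   = 1 / (1 + 10.965 + 0.011220) = 1/11.976 = 0.08350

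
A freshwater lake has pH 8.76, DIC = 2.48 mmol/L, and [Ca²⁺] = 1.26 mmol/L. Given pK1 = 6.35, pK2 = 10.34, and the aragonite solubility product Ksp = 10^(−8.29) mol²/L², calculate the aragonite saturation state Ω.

Ω = 15.6

α₂ = 1 / (1 + [H⁺]/K2 + [H⁺]²/(K1K2)) = 1 / (1 + 10^+1.58 + 10^-0.83)
   = 1 / (1 + 38.019 + 0.14791) = 1/39.167 = 0.02553
[CO3²⁻] = α₂ × DIC = 0.02553 × 2.48 = 0.06332 mmol/L
Ksp = 10^(−8.29) = 5.129×10^-9
Ω = [Ca²⁺][CO3²⁻]/Ksp = (1.26×10^-3)(6.332×10^-5) / 5.129×10^-9 = 15.6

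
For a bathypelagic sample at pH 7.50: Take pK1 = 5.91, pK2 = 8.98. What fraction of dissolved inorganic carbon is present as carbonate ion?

α₂ = 1 / (1 + [H⁺]/K2 + [H⁺]²/(K1K2)) = 1 / (1 + 10^+1.48 + 10^-0.11)
   = 1 / (1 + 30.200 + 0.77625) = 1/31.976 = 0.03127

α₂ = 0.0313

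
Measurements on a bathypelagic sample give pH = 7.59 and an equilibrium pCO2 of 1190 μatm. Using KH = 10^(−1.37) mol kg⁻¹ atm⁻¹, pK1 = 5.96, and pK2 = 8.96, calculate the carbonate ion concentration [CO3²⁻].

[CO3²⁻] = 0.0924 mmol/kg

[CO2*] = KH · pCO2 = 10^(−1.37) × 1190×10^-6 = 5.076×10^-5 mol/kg
α₀ = 1/(1 + K1/[H⁺] + K1K2/[H⁺]²) = 1/(1 + 10^+1.63 + 10^+0.26) = 0.02199
DIC = [CO2*]/α₀ = 5.076×10^-5 / 0.02199 = 2.309 mmol/kg
[CO3²⁻] = α₂·DIC; α₂ = 0.04001, so [CO3²⁻] = 0.04001 × 2.309 = 0.0924 mmol/kg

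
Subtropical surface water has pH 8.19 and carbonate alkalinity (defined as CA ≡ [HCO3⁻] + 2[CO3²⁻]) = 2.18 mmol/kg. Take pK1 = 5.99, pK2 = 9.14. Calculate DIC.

CA = [HCO3⁻] + 2[CO3²⁻] = (α₁ + 2α₂)·DIC
At pH 8.19: [H⁺]/K1 = 10^-2.20 = 0.0063096, K2/[H⁺] = 10^-0.95 = 0.11220
α₁ = 1/(1 + 0.0063096 + 0.11220) = 1/1.1185 = 0.8940; α₂ = α₁·K2/[H⁺] = 0.1003
α₁ + 2α₂ = 1.0947
DIC = CA / (α₁ + 2α₂) = 2.18 / 1.0947 = 1.99 mmol/kg

DIC = 1.99 mmol/kg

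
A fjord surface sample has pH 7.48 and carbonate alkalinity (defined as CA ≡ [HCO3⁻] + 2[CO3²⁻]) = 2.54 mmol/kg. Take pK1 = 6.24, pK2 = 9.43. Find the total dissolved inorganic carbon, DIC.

DIC = 2.66 mmol/kg

CA = [HCO3⁻] + 2[CO3²⁻] = (α₁ + 2α₂)·DIC
At pH 7.48: [H⁺]/K1 = 10^-1.24 = 0.057544, K2/[H⁺] = 10^-1.95 = 0.011220
α₁ = 1/(1 + 0.057544 + 0.011220) = 1/1.0688 = 0.9357; α₂ = α₁·K2/[H⁺] = 0.01050
α₁ + 2α₂ = 0.9567
DIC = CA / (α₁ + 2α₂) = 2.54 / 0.9567 = 2.66 mmol/kg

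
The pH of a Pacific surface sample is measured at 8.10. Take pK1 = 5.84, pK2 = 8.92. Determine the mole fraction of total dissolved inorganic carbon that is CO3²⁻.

α₂ = 0.131

α₂ = 1 / (1 + [H⁺]/K2 + [H⁺]²/(K1K2)) = 1 / (1 + 10^+0.82 + 10^-1.44)
   = 1 / (1 + 6.6069 + 0.036308) = 1/7.6432 = 0.1308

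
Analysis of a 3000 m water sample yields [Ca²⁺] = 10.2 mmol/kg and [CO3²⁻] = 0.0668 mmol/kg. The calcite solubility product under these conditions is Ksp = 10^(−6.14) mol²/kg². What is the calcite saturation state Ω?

Ksp = 10^(−6.14) = 7.244×10^-7
Ω = [Ca²⁺][CO3²⁻]/Ksp = (10.2×10^-3)(0.0668×10^-3) / 7.244×10^-7 = 0.941

Ω = 0.941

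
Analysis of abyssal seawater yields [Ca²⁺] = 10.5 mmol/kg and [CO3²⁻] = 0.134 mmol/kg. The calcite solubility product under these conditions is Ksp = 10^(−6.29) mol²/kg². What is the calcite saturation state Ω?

Ksp = 10^(−6.29) = 5.129×10^-7
Ω = [Ca²⁺][CO3²⁻]/Ksp = (10.5×10^-3)(0.134×10^-3) / 5.129×10^-7 = 2.74

Ω = 2.74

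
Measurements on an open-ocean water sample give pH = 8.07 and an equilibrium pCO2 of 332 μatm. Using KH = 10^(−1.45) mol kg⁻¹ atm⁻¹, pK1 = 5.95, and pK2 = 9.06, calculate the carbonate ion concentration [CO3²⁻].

[CO2*] = KH · pCO2 = 10^(−1.45) × 332×10^-6 = 1.178×10^-5 mol/kg
α₀ = 1/(1 + K1/[H⁺] + K1K2/[H⁺]²) = 1/(1 + 10^+2.12 + 10^+1.13) = 0.006835
DIC = [CO2*]/α₀ = 1.178×10^-5 / 0.006835 = 1.724 mmol/kg
[CO3²⁻] = α₂·DIC; α₂ = 0.09220, so [CO3²⁻] = 0.09220 × 1.724 = 0.159 mmol/kg

[CO3²⁻] = 0.159 mmol/kg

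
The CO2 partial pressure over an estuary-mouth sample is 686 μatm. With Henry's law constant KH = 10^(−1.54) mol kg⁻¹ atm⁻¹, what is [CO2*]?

[CO2*] = 19.8 μmol/kg

KH = 10^(−1.54) = 2.884×10^-2 mol kg⁻¹ atm⁻¹
[CO2*] = KH · pCO2 = 2.884×10^-2 × 686×10^-6 atm = 1.98×10^-5 mol/kg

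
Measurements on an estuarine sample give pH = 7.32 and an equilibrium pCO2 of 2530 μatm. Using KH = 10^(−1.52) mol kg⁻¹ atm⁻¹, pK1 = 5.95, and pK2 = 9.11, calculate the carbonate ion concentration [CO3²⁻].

[CO3²⁻] = 0.0290 mmol/kg

[CO2*] = KH · pCO2 = 10^(−1.52) × 2530×10^-6 = 7.640×10^-5 mol/kg
α₀ = 1/(1 + K1/[H⁺] + K1K2/[H⁺]²) = 1/(1 + 10^+1.37 + 10^-0.42) = 0.04029
DIC = [CO2*]/α₀ = 7.640×10^-5 / 0.04029 = 1.897 mmol/kg
[CO3²⁻] = α₂·DIC; α₂ = 0.01532, so [CO3²⁻] = 0.01532 × 1.897 = 0.0290 mmol/kg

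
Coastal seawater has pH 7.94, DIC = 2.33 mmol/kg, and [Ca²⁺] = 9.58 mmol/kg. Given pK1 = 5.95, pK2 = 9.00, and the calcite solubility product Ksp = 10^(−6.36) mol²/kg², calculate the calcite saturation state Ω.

α₂ = 1 / (1 + [H⁺]/K2 + [H⁺]²/(K1K2)) = 1 / (1 + 10^+1.06 + 10^-0.93)
   = 1 / (1 + 11.482 + 0.11749) = 1/12.599 = 0.07937
[CO3²⁻] = α₂ × DIC = 0.07937 × 2.33 = 0.1849 mmol/kg
Ksp = 10^(−6.36) = 4.365×10^-7
Ω = [Ca²⁺][CO3²⁻]/Ksp = (9.58×10^-3)(1.849×10^-4) / 4.365×10^-7 = 4.06

Ω = 4.06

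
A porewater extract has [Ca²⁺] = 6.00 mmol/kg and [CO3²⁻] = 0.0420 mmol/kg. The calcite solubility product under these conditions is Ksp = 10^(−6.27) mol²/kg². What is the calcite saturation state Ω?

Ω = 0.469

Ksp = 10^(−6.27) = 5.370×10^-7
Ω = [Ca²⁺][CO3²⁻]/Ksp = (6.00×10^-3)(0.0420×10^-3) / 5.370×10^-7 = 0.469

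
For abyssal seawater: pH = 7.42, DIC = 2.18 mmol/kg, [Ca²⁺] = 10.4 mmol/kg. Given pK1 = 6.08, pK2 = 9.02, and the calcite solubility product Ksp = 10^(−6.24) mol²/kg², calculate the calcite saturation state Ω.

α₂ = 1 / (1 + [H⁺]/K2 + [H⁺]²/(K1K2)) = 1 / (1 + 10^+1.60 + 10^+0.26)
   = 1 / (1 + 39.811 + 1.8197) = 1/42.630 = 0.02346
[CO3²⁻] = α₂ × DIC = 0.02346 × 2.18 = 0.05114 mmol/kg
Ksp = 10^(−6.24) = 5.754×10^-7
Ω = [Ca²⁺][CO3²⁻]/Ksp = (10.4×10^-3)(5.114×10^-5) / 5.754×10^-7 = 0.924

Ω = 0.924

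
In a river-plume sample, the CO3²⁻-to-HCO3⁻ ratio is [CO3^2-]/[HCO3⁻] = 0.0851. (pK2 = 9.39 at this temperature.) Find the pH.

pH = 8.32

From K2 = [H⁺][CO3^2-]/[HCO3⁻]:  pH = pK2 + log₁₀([CO3^2-]/[HCO3⁻])
log₁₀(0.0851) = -1.070
pH = 9.39 + (-1.070) = 8.32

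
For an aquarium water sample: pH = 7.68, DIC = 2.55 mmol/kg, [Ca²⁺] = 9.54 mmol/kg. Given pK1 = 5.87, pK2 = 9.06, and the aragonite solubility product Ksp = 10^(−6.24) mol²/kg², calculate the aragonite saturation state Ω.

Ω = 1.67

α₂ = 1 / (1 + [H⁺]/K2 + [H⁺]²/(K1K2)) = 1 / (1 + 10^+1.38 + 10^-0.43)
   = 1 / (1 + 23.988 + 0.37154) = 1/25.360 = 0.03943
[CO3²⁻] = α₂ × DIC = 0.03943 × 2.55 = 0.1006 mmol/kg
Ksp = 10^(−6.24) = 5.754×10^-7
Ω = [Ca²⁺][CO3²⁻]/Ksp = (9.54×10^-3)(1.006×10^-4) / 5.754×10^-7 = 1.67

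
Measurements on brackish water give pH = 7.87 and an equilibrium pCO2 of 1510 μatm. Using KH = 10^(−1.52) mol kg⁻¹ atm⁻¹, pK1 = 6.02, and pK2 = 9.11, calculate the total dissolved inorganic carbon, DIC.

DIC = 3.46 mmol/kg

[CO2*] = KH · pCO2 = 10^(−1.52) × 1510×10^-6 = 4.560×10^-5 mol/kg
α₀ = 1/(1 + K1/[H⁺] + K1K2/[H⁺]²) = 1/(1 + 10^+1.85 + 10^+0.61) = 0.01318
DIC = [CO2*]/α₀ = 4.560×10^-5 / 0.01318 = 3.46 mmol/kg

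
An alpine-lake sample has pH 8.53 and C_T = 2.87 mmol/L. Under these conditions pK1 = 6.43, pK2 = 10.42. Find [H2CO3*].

[CO2*] = 0.0223 mmol/L

α₀ = 1 / (1 + K1/[H⁺] + K1K2/[H⁺]²) = 1 / (1 + 10^+2.10 + 10^+0.21)
   = 1 / (1 + 125.89 + 1.6218) = 1/128.51 = 0.007781
[CO2*] = α₀ × DIC = 0.007781 × 2.87 = 0.0223 mmol/L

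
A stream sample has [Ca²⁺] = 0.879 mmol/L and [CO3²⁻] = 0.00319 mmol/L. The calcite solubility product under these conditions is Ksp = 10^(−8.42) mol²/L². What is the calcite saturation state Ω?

Ω = 0.738

Ksp = 10^(−8.42) = 3.802×10^-9
Ω = [Ca²⁺][CO3²⁻]/Ksp = (0.879×10^-3)(0.00319×10^-3) / 3.802×10^-9 = 0.738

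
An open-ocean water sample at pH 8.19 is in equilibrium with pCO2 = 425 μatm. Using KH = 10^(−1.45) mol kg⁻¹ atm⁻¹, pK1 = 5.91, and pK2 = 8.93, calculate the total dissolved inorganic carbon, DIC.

DIC = 3.41 mmol/kg

[CO2*] = KH · pCO2 = 10^(−1.45) × 425×10^-6 = 1.508×10^-5 mol/kg
α₀ = 1/(1 + K1/[H⁺] + K1K2/[H⁺]²) = 1/(1 + 10^+2.28 + 10^+1.54) = 0.004420
DIC = [CO2*]/α₀ = 1.508×10^-5 / 0.004420 = 3.41 mmol/kg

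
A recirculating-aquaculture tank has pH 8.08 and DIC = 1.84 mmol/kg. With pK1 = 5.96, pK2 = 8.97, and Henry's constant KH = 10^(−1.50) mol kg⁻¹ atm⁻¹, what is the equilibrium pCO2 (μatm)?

pCO2 = 388 μatm

α₀ = 1 / (1 + K1/[H⁺] + K1K2/[H⁺]²) = 1 / (1 + 10^+2.12 + 10^+1.23)
   = 1 / (1 + 131.83 + 16.982) = 1/149.81 = 0.006675
[CO2*] = α₀ × DIC = 0.006675 × 1.84 = 0.01228 mmol/kg = 12.28 μmol/kg
pCO2 = [CO2*]/KH = 1.228×10^-5 / 3.162×10^-2 = 388 μatm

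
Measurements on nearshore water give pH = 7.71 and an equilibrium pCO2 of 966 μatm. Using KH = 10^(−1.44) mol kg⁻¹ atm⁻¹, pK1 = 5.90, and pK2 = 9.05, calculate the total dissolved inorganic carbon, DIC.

DIC = 2.40 mmol/kg

[CO2*] = KH · pCO2 = 10^(−1.44) × 966×10^-6 = 3.507×10^-5 mol/kg
α₀ = 1/(1 + K1/[H⁺] + K1K2/[H⁺]²) = 1/(1 + 10^+1.81 + 10^+0.47) = 0.01459
DIC = [CO2*]/α₀ = 3.507×10^-5 / 0.01459 = 2.40 mmol/kg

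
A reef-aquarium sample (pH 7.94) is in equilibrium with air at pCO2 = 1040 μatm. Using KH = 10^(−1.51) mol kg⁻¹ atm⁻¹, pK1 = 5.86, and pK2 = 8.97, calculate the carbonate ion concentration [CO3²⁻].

[CO3²⁻] = 0.361 mmol/kg

[CO2*] = KH · pCO2 = 10^(−1.51) × 1040×10^-6 = 3.214×10^-5 mol/kg
α₀ = 1/(1 + K1/[H⁺] + K1K2/[H⁺]²) = 1/(1 + 10^+2.08 + 10^+1.05) = 0.007550
DIC = [CO2*]/α₀ = 3.214×10^-5 / 0.007550 = 4.257 mmol/kg
[CO3²⁻] = α₂·DIC; α₂ = 0.08471, so [CO3²⁻] = 0.08471 × 4.257 = 0.361 mmol/kg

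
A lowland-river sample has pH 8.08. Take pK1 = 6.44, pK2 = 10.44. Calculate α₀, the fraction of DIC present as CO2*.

α₀ = 0.0223

α₀ = 1 / (1 + K1/[H⁺] + K1K2/[H⁺]²) = 1 / (1 + 10^+1.64 + 10^-0.72)
   = 1 / (1 + 43.652 + 0.19055) = 1/44.842 = 0.02230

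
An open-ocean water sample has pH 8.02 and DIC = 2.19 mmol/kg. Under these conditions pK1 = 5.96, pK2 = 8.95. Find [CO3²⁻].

α₂ = 1 / (1 + [H⁺]/K2 + [H⁺]²/(K1K2)) = 1 / (1 + 10^+0.93 + 10^-1.13)
   = 1 / (1 + 8.5114 + 0.074131) = 1/9.5855 = 0.1043
[CO3²⁻] = α₂ × DIC = 0.1043 × 2.19 = 0.228 mmol/kg

[CO3²⁻] = 0.228 mmol/kg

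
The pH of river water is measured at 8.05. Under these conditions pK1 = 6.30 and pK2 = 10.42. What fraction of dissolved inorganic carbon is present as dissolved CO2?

α₀ = 0.0174

α₀ = 1 / (1 + K1/[H⁺] + K1K2/[H⁺]²) = 1 / (1 + 10^+1.75 + 10^-0.62)
   = 1 / (1 + 56.234 + 0.23988) = 1/57.474 = 0.01740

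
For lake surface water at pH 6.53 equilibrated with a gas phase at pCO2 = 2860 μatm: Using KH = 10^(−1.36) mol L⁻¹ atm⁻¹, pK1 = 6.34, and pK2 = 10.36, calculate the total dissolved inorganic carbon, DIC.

[CO2*] = KH · pCO2 = 10^(−1.36) × 2860×10^-6 = 1.248×10^-4 mol/L
α₀ = 1/(1 + K1/[H⁺] + K1K2/[H⁺]²) = 1/(1 + 10^+0.19 + 10^-3.64) = 0.3923
DIC = [CO2*]/α₀ = 1.248×10^-4 / 0.3923 = 0.318 mmol/L

DIC = 0.318 mmol/L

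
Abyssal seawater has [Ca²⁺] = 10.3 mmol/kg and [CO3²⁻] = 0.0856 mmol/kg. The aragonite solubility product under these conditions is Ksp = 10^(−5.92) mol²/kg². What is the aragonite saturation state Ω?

Ksp = 10^(−5.92) = 1.202×10^-6
Ω = [Ca²⁺][CO3²⁻]/Ksp = (10.3×10^-3)(0.0856×10^-3) / 1.202×10^-6 = 0.733

Ω = 0.733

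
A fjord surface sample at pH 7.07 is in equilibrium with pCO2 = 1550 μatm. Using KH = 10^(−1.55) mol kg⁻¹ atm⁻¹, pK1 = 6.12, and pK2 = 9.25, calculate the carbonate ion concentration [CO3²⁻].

[CO3²⁻] = 2.57 μmol/kg

[CO2*] = KH · pCO2 = 10^(−1.55) × 1550×10^-6 = 4.368×10^-5 mol/kg
α₀ = 1/(1 + K1/[H⁺] + K1K2/[H⁺]²) = 1/(1 + 10^+0.95 + 10^-1.23) = 0.1003
DIC = [CO2*]/α₀ = 4.368×10^-5 / 0.1003 = 0.4356 mmol/kg
[CO3²⁻] = α₂·DIC; α₂ = 0.005905, so [CO3²⁻] = 0.005905 × 0.4356 = 0.00257 mmol/kg = 2.57 μmol/kg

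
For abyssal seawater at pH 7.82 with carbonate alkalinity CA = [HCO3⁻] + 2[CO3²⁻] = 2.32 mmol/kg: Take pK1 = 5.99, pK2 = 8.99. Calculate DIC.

DIC = 2.21 mmol/kg

CA = [HCO3⁻] + 2[CO3²⁻] = (α₁ + 2α₂)·DIC
At pH 7.82: [H⁺]/K1 = 10^-1.83 = 0.014791, K2/[H⁺] = 10^-1.17 = 0.067608
α₁ = 1/(1 + 0.014791 + 0.067608) = 1/1.0824 = 0.9239; α₂ = α₁·K2/[H⁺] = 0.06246
α₁ + 2α₂ = 1.0488
DIC = CA / (α₁ + 2α₂) = 2.32 / 1.0488 = 2.21 mmol/kg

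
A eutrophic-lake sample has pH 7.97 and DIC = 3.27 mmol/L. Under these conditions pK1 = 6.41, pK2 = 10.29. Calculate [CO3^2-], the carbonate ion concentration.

[CO3²⁻] = 15.2 μmol/L

α₂ = 1 / (1 + [H⁺]/K2 + [H⁺]²/(K1K2)) = 1 / (1 + 10^+2.32 + 10^+0.76)
   = 1 / (1 + 208.93 + 5.7544) = 1/215.68 = 0.004636
[CO3²⁻] = α₂ × DIC = 0.004636 × 3.27 = 0.0152 mmol/L = 15.2 μmol/L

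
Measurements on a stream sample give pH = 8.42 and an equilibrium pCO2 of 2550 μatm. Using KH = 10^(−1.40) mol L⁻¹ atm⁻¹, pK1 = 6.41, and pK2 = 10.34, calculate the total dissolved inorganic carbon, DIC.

[CO2*] = KH · pCO2 = 10^(−1.40) × 2550×10^-6 = 1.015×10^-4 mol/L
α₀ = 1/(1 + K1/[H⁺] + K1K2/[H⁺]²) = 1/(1 + 10^+2.01 + 10^+0.09) = 0.009564
DIC = [CO2*]/α₀ = 1.015×10^-4 / 0.009564 = 10.6 mmol/L

DIC = 10.6 mmol/L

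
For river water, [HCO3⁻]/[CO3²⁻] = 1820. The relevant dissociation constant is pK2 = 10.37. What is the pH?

pH = 7.11

From K2 = [H⁺][CO3²⁻]/[HCO3⁻]:  pH = pK2 − log₁₀([HCO3⁻]/[CO3²⁻])
log₁₀(1820) = +3.260
pH = 10.37 − (+3.260) = 7.11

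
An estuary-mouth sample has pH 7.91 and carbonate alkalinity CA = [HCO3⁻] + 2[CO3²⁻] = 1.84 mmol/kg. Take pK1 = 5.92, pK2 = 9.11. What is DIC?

DIC = 1.75 mmol/kg

CA = [HCO3⁻] + 2[CO3²⁻] = (α₁ + 2α₂)·DIC
At pH 7.91: [H⁺]/K1 = 10^-1.99 = 0.010233, K2/[H⁺] = 10^-1.20 = 0.063096
α₁ = 1/(1 + 0.010233 + 0.063096) = 1/1.0733 = 0.9317; α₂ = α₁·K2/[H⁺] = 0.05879
α₁ + 2α₂ = 1.0493
DIC = CA / (α₁ + 2α₂) = 1.84 / 1.0493 = 1.75 mmol/kg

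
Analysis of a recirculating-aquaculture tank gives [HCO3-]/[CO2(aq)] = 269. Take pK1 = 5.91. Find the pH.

From K1 = [H⁺][HCO3-]/[CO2(aq)]:  pH = pK1 + log₁₀([HCO3-]/[CO2(aq)])
log₁₀(269) = +2.430
pH = 5.91 + (+2.430) = 8.34

pH = 8.34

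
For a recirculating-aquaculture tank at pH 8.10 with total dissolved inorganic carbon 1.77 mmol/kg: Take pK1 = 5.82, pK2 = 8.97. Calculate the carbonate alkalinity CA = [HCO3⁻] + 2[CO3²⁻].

CA = [HCO3⁻] + 2[CO3²⁻] = (α₁ + 2α₂)·DIC
At pH 8.10: [H⁺]/K1 = 10^-2.28 = 0.0052481, K2/[H⁺] = 10^-0.87 = 0.13490
α₁ = 1/(1 + 0.0052481 + 0.13490) = 1/1.1401 = 0.8771; α₂ = α₁·K2/[H⁺] = 0.1183
α₁ + 2α₂ = 1.1137
CA = 1.1137 × 1.77 = 1.97 mmol/kg

CA = 1.97 mmol/kg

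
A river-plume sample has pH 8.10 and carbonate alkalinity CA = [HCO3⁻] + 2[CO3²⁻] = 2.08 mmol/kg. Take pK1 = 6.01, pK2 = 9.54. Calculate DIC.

CA = [HCO3⁻] + 2[CO3²⁻] = (α₁ + 2α₂)·DIC
At pH 8.10: [H⁺]/K1 = 10^-2.09 = 0.0081283, K2/[H⁺] = 10^-1.44 = 0.036308
α₁ = 1/(1 + 0.0081283 + 0.036308) = 1/1.0444 = 0.9575; α₂ = α₁·K2/[H⁺] = 0.03476
α₁ + 2α₂ = 1.0270
DIC = CA / (α₁ + 2α₂) = 2.08 / 1.0270 = 2.03 mmol/kg

DIC = 2.03 mmol/kg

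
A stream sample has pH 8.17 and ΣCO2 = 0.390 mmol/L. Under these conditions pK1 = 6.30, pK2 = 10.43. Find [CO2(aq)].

[CO2*] = 5.16 μmol/L

α₀ = 1 / (1 + K1/[H⁺] + K1K2/[H⁺]²) = 1 / (1 + 10^+1.87 + 10^-0.39)
   = 1 / (1 + 74.131 + 0.40738) = 1/75.538 = 0.01324
[CO2*] = α₀ × DIC = 0.01324 × 0.390 = 0.00516 mmol/L = 5.16 μmol/L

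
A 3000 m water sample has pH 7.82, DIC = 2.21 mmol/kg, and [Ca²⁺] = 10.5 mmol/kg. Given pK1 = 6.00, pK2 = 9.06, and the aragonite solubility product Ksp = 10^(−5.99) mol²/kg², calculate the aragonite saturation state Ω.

α₂ = 1 / (1 + [H⁺]/K2 + [H⁺]²/(K1K2)) = 1 / (1 + 10^+1.24 + 10^-0.58)
   = 1 / (1 + 17.378 + 0.26303) = 1/18.641 = 0.05365
[CO3²⁻] = α₂ × DIC = 0.05365 × 2.21 = 0.1186 mmol/kg
Ksp = 10^(−5.99) = 1.023×10^-6
Ω = [Ca²⁺][CO3²⁻]/Ksp = (10.5×10^-3)(1.186×10^-4) / 1.023×10^-6 = 1.22

Ω = 1.22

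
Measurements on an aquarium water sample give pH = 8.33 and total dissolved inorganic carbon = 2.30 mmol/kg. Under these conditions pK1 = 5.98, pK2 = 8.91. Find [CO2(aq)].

α₀ = 1 / (1 + K1/[H⁺] + K1K2/[H⁺]²) = 1 / (1 + 10^+2.35 + 10^+1.77)
   = 1 / (1 + 223.87 + 58.884) = 1/283.76 = 0.003524
[CO2*] = α₀ × DIC = 0.003524 × 2.30 = 0.00811 mmol/kg = 8.11 μmol/kg

[CO2*] = 8.11 μmol/kg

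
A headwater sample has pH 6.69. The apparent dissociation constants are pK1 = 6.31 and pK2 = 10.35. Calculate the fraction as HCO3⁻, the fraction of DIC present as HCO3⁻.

α₁ = 1 / (1 + [H⁺]/K1 + K2/[H⁺]) = 1 / (1 + 10^-0.38 + 10^-3.66)
   = 1 / (1 + 0.41687 + 0.00021878) = 1/1.4171 = 0.7057

α₁ = 0.706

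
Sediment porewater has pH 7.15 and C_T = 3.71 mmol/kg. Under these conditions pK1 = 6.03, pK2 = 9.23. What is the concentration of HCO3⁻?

[HCO3⁻] = 3.42 mmol/kg

α₁ = 1 / (1 + [H⁺]/K1 + K2/[H⁺]) = 1 / (1 + 10^-1.12 + 10^-2.08)
   = 1 / (1 + 0.075858 + 0.0083176) = 1/1.0842 = 0.9224
[HCO3⁻] = α₁ × DIC = 0.9224 × 3.71 = 3.42 mmol/kg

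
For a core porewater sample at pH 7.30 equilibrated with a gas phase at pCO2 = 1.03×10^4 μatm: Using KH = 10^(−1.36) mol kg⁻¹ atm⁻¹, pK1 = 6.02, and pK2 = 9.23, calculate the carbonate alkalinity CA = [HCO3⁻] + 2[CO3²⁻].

CA = 8.77 mmol/kg

[CO2*] = KH · pCO2 = 10^(−1.36) × 1.03×10^4×10^-6 = 4.496×10^-4 mol/kg
α₀ = 1/(1 + K1/[H⁺] + K1K2/[H⁺]²) = 1/(1 + 10^+1.28 + 10^-0.65) = 0.04931
DIC = [CO2*]/α₀ = 4.496×10^-4 / 0.04931 = 9.117 mmol/kg
CA = (α₁ + 2α₂)·DIC = (0.9396 + 2×0.01104) × 9.117 = 8.77 mmol/kg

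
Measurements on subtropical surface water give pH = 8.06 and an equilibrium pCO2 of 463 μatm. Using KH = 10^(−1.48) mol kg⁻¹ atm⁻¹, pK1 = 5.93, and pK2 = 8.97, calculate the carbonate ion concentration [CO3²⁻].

[CO3²⁻] = 0.254 mmol/kg

[CO2*] = KH · pCO2 = 10^(−1.48) × 463×10^-6 = 1.533×10^-5 mol/kg
α₀ = 1/(1 + K1/[H⁺] + K1K2/[H⁺]²) = 1/(1 + 10^+2.13 + 10^+1.22) = 0.006558
DIC = [CO2*]/α₀ = 1.533×10^-5 / 0.006558 = 2.338 mmol/kg
[CO3²⁻] = α₂·DIC; α₂ = 0.1088, so [CO3²⁻] = 0.1088 × 2.338 = 0.254 mmol/kg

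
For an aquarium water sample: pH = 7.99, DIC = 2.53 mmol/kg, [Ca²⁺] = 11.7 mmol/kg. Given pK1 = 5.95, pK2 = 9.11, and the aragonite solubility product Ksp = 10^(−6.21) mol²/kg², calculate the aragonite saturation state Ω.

Ω = 3.36

α₂ = 1 / (1 + [H⁺]/K2 + [H⁺]²/(K1K2)) = 1 / (1 + 10^+1.12 + 10^-0.92)
   = 1 / (1 + 13.183 + 0.12023) = 1/14.303 = 0.06992
[CO3²⁻] = α₂ × DIC = 0.06992 × 2.53 = 0.1769 mmol/kg
Ksp = 10^(−6.21) = 6.166×10^-7
Ω = [Ca²⁺][CO3²⁻]/Ksp = (11.7×10^-3)(1.769×10^-4) / 6.166×10^-7 = 3.36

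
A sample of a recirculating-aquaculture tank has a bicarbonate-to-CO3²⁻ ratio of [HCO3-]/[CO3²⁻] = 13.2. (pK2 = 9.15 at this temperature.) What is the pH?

pH = 8.03

From K2 = [H⁺][CO3²⁻]/[HCO3-]:  pH = pK2 − log₁₀([HCO3-]/[CO3²⁻])
log₁₀(13.2) = +1.121
pH = 9.15 − (+1.121) = 8.03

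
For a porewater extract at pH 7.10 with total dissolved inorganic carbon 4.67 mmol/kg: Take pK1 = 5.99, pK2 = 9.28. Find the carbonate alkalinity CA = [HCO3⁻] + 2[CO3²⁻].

CA = [HCO3⁻] + 2[CO3²⁻] = (α₁ + 2α₂)·DIC
At pH 7.10: [H⁺]/K1 = 10^-1.11 = 0.077625, K2/[H⁺] = 10^-2.18 = 0.0066069
α₁ = 1/(1 + 0.077625 + 0.0066069) = 1/1.0842 = 0.9223; α₂ = α₁·K2/[H⁺] = 0.006094
α₁ + 2α₂ = 0.9345
CA = 0.9345 × 4.67 = 4.36 mmol/kg

CA = 4.36 mmol/kg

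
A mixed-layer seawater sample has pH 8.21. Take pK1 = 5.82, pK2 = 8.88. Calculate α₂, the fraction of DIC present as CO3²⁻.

α₂ = 1 / (1 + [H⁺]/K2 + [H⁺]²/(K1K2)) = 1 / (1 + 10^+0.67 + 10^-1.72)
   = 1 / (1 + 4.6774 + 0.019055) = 1/5.6964 = 0.1755

α₂ = 0.176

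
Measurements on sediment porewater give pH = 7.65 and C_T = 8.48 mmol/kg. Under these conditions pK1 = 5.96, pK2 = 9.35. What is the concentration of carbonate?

α₂ = 1 / (1 + [H⁺]/K2 + [H⁺]²/(K1K2)) = 1 / (1 + 10^+1.70 + 10^+0.01)
   = 1 / (1 + 50.119 + 1.0233) = 1/52.142 = 0.01918
[CO3²⁻] = α₂ × DIC = 0.01918 × 8.48 = 0.163 mmol/kg

[CO3²⁻] = 0.163 mmol/kg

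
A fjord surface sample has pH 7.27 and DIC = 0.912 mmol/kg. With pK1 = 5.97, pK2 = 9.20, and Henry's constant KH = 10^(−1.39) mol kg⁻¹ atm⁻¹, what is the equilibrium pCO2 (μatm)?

pCO2 = 1060 μatm

α₀ = 1 / (1 + K1/[H⁺] + K1K2/[H⁺]²) = 1 / (1 + 10^+1.30 + 10^-0.63)
   = 1 / (1 + 19.953 + 0.23442) = 1/21.187 = 0.04720
[CO2*] = α₀ × DIC = 0.04720 × 0.912 = 0.04305 mmol/kg
pCO2 = [CO2*]/KH = 4.305×10^-5 / 4.074×10^-2 = 1060 μatm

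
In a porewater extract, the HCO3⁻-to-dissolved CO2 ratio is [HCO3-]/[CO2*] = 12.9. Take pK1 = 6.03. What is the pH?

pH = 7.14

From K1 = [H⁺][HCO3-]/[CO2*]:  pH = pK1 + log₁₀([HCO3-]/[CO2*])
log₁₀(12.9) = +1.111
pH = 6.03 + (+1.111) = 7.14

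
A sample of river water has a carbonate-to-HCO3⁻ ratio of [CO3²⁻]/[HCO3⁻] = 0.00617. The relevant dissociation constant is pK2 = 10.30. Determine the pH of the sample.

From K2 = [H⁺][CO3²⁻]/[HCO3⁻]:  pH = pK2 + log₁₀([CO3²⁻]/[HCO3⁻])
log₁₀(0.00617) = -2.210
pH = 10.30 + (-2.210) = 8.09

pH = 8.09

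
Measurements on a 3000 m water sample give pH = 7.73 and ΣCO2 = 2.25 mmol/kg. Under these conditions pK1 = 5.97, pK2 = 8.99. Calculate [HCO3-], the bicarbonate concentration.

α₁ = 1 / (1 + [H⁺]/K1 + K2/[H⁺]) = 1 / (1 + 10^-1.76 + 10^-1.26)
   = 1 / (1 + 0.017378 + 0.054954) = 1/1.0723 = 0.9325
[HCO3⁻] = α₁ × DIC = 0.9325 × 2.25 = 2.10 mmol/kg

[HCO3⁻] = 2.10 mmol/kg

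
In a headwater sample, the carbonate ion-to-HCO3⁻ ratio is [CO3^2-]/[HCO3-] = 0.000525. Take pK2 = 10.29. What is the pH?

From K2 = [H⁺][CO3^2-]/[HCO3-]:  pH = pK2 + log₁₀([CO3^2-]/[HCO3-])
log₁₀(0.000525) = -3.280
pH = 10.29 + (-3.280) = 7.01

pH = 7.01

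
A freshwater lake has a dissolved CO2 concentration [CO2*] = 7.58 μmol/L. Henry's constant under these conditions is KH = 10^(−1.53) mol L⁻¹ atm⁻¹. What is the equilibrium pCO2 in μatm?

pCO2 = 257 μatm

KH = 10^(−1.53) = 2.951×10^-2 mol L⁻¹ atm⁻¹
pCO2 = [CO2*]/KH = 7.58×10^-6 / 2.951×10^-2 = 2.57×10^-4 atm = 257 μatm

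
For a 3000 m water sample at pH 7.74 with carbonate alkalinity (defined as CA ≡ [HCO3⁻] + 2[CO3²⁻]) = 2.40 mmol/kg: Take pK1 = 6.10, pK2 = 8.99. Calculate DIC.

CA = [HCO3⁻] + 2[CO3²⁻] = (α₁ + 2α₂)·DIC
At pH 7.74: [H⁺]/K1 = 10^-1.64 = 0.022909, K2/[H⁺] = 10^-1.25 = 0.056234
α₁ = 1/(1 + 0.022909 + 0.056234) = 1/1.0791 = 0.9267; α₂ = α₁·K2/[H⁺] = 0.05211
α₁ + 2α₂ = 1.0309
DIC = CA / (α₁ + 2α₂) = 2.40 / 1.0309 = 2.33 mmol/kg

DIC = 2.33 mmol/kg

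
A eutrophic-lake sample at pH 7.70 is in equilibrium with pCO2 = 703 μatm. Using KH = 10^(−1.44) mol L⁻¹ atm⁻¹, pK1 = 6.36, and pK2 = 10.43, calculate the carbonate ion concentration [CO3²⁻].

[CO3²⁻] = 1.04 μmol/L

[CO2*] = KH · pCO2 = 10^(−1.44) × 703×10^-6 = 2.552×10^-5 mol/L
α₀ = 1/(1 + K1/[H⁺] + K1K2/[H⁺]²) = 1/(1 + 10^+1.34 + 10^-1.39) = 0.04363
DIC = [CO2*]/α₀ = 2.552×10^-5 / 0.04363 = 0.5850 mmol/L
[CO3²⁻] = α₂·DIC; α₂ = 0.001778, so [CO3²⁻] = 0.001778 × 0.5850 = 0.00104 mmol/L = 1.04 μmol/L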